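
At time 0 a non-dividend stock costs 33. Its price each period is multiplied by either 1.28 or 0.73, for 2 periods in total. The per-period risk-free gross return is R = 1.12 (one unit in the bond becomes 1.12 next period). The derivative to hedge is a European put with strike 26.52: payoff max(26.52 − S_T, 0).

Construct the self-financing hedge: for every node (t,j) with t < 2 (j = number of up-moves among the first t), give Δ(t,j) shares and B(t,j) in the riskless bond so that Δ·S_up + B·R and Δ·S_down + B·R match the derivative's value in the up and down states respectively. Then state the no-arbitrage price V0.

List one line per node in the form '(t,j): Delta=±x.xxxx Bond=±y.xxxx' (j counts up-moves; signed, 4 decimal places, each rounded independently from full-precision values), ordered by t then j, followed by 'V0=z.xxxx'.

Since d<R<u, set p* = (R−d)/(u−d) = 0.7091; price each node as the discounted p*-expectation of its children.
Terminal payoffs: V(2,0)=8.9343, V(2,1)=0.0000, V(2,2)=0.0000
(1,0): S=24.0900. Δ = (V_up−V_dn)/(S_up−S_dn) = (0.0000−8.9343)/(30.8352−17.5857) = -0.6743. V = [p*·0.0000 + (1−p*)·8.9343]/1.12 = 2.3206. B = V − Δ·S = 18.5648.
(1,1): S=42.2400. Δ = (V_up−V_dn)/(S_up−S_dn) = (0.0000−0.0000)/(54.0672−30.8352) = 0.0000. V = [p*·0.0000 + (1−p*)·0.0000]/1.12 = 0.0000. B = V − Δ·S = 0.0000.
(0,0): S=33.0000. Δ = (V_up−V_dn)/(S_up−S_dn) = (0.0000−2.3206)/(42.2400−24.0900) = -0.1279. V = [p*·0.0000 + (1−p*)·2.3206]/1.12 = 0.6028. B = V − Δ·S = 4.8220.
Self-financing check: at every node Δ·S+B equals the discounted successor values.

(0,0): Delta=-0.1279 Bond=4.8220
(1,0): Delta=-0.6743 Bond=18.5648
(1,1): Delta=0.0000 Bond=0.0000
V0=0.6028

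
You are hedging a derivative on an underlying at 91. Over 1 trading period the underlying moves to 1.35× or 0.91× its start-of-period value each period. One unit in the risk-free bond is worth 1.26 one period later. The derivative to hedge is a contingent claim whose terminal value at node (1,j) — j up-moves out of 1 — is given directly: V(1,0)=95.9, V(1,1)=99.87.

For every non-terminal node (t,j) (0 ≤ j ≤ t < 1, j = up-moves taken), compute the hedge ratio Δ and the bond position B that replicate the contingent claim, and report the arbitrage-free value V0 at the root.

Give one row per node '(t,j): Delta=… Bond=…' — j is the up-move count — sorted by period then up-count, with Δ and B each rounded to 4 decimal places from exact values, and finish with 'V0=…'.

Under the risk-neutral measure, an up-move has probability p* = (R−d)/(u−d) = 0.7955 and values discount at R = 1.26.
At expiry t=1: V(1,0)=95.9000, V(1,1)=99.8700
  t=0,j=0: stock 91.0000 → up 122.8500 (V=99.8700), down 82.8100 (V=95.9000). Price 78.6174; hedge Δ=0.0992, bond B=69.5947.
Self-financing check: at every node Δ·S+B equals the discounted successor values.

(0,0): Delta=0.0992 Bond=69.5947
V0=78.6174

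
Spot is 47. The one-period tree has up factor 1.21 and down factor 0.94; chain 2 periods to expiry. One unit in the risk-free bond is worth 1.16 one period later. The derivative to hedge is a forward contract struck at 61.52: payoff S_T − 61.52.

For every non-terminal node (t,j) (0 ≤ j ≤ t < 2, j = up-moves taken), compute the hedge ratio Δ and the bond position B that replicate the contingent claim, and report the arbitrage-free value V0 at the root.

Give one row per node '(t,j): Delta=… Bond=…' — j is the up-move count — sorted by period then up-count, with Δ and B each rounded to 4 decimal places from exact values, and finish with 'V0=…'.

Under the risk-neutral measure, an up-move has probability p* = (R−d)/(u−d) = 0.8148 and values discount at R = 1.16.
Terminal values V(2,·): V(2,0)=-19.9908, V(2,1)=-8.0622, V(2,2)=7.2927
Node (1,0) S=44.1800: V=(p*·-8.0622+(1−p*)·-19.9908)/1.16=-8.8545; Δ=(-8.0622−-19.9908)/(53.4578−41.5292)=1.0000; B=V−Δ·S=-53.0345
Node (1,1) S=56.8700: V=(p*·7.2927+(1−p*)·-8.0622)/1.16=3.8355; Δ=(7.2927−-8.0622)/(68.8127−53.4578)=1.0000; B=V−Δ·S=-53.0345
Node (0,0) S=47.0000: V=(p*·3.8355+(1−p*)·-8.8545)/1.16=1.2806; Δ=(3.8355−-8.8545)/(56.8700−44.1800)=1.0000; B=V−Δ·S=-45.7194
Check: Δ(0,0)·S0 + B(0,0) = 1.2806 = V0.

(0,0): Delta=1.0000 Bond=-45.7194
(1,0): Delta=1.0000 Bond=-53.0345
(1,1): Delta=1.0000 Bond=-53.0345
V0=1.2806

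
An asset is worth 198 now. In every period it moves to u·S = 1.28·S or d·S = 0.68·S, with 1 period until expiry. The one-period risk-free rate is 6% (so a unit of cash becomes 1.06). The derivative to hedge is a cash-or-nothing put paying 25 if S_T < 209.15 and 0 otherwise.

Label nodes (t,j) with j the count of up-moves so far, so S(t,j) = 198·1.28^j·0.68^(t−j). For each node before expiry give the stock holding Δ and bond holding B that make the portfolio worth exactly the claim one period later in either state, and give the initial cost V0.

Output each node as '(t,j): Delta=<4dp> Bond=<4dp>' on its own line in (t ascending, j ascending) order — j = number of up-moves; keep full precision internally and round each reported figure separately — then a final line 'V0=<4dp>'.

(0,0): Delta=-0.2104 Bond=50.3145
V0=8.6478

The replicating-portfolio and risk-neutral prices coincide; use p* = (1.06−0.68)/(1.28−0.68) = 0.6333 for the latter.
Terminal values V(1,·): V(1,0)=25.0000, V(1,1)=0.0000
  t=0,j=0: stock 198.0000 → up 253.4400 (V=0.0000), down 134.6400 (V=25.0000). Price 8.6478; hedge Δ=-0.2104, bond B=50.3145.
Root portfolio cost Δ·198+B reproduces V0=8.6478.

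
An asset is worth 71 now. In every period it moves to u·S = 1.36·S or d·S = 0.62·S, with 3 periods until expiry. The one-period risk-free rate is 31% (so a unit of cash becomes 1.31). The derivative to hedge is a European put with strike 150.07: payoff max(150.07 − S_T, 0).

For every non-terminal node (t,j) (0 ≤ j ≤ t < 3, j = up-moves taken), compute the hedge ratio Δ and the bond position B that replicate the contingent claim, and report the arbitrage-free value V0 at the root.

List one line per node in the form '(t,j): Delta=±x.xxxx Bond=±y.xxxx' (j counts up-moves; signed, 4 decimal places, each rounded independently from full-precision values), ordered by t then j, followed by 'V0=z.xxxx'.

(0,0): Delta=-0.7249 Bond=57.5108
(1,0): Delta=-1.0000 Bond=87.4483
(1,1): Delta=-0.7158 Bond=74.4617
(2,0): Delta=-1.0000 Bond=114.5573
(2,1): Delta=-1.0000 Bond=114.5573
(2,2): Delta=-0.7064 Bond=96.3120
V0=6.0417

No-arbitrage ⇒ martingale measure with p* = (R−d)/(u−d) = 0.9324.
Terminal values V(3,·): V(3,0)=133.1487, V(3,1)=112.9523, V(3,2)=68.6506, V(3,3)=0.0000
  t=2,j=0: stock 27.2924 → up 37.1177 (V=112.9523), down 16.9213 (V=133.1487). Price 87.2649; hedge Δ=-1.0000, bond B=114.5573.
  t=2,j=1: stock 59.8672 → up 81.4194 (V=68.6506), down 37.1177 (V=112.9523). Price 54.6901; hedge Δ=-1.0000, bond B=114.5573.
  t=2,j=2: stock 131.3216 → up 178.5974 (V=0.0000), down 81.4194 (V=68.6506). Price 3.5409; hedge Δ=-0.7064, bond B=96.3120.
  t=1,j=0: stock 44.0200 → up 59.8672 (V=54.6901), down 27.2924 (V=87.2649). Price 43.4283; hedge Δ=-1.0000, bond B=87.4483.
  t=1,j=1: stock 96.5600 → up 131.3216 (V=3.5409), down 59.8672 (V=54.6901). Price 5.3411; hedge Δ=-0.7158, bond B=74.4617.
  t=0,j=0: stock 71.0000 → up 96.5600 (V=5.3411), down 44.0200 (V=43.4283). Price 6.0417; hedge Δ=-0.7249, bond B=57.5108.
Root portfolio cost Δ·71+B reproduces V0=6.0417.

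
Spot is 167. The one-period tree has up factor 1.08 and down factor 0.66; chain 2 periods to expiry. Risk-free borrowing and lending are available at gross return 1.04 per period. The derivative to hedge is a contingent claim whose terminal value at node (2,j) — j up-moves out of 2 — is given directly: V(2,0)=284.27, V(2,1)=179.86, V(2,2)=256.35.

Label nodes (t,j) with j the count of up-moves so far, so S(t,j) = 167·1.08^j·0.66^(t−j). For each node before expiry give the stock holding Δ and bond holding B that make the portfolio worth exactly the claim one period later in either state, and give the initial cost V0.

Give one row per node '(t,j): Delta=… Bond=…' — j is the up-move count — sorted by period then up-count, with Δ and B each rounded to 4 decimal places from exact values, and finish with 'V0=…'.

No-arbitrage ⇒ martingale measure with p* = (R−d)/(u−d) = 0.9048.
Payoff layer (t=2): V(2,0)=284.2700, V(2,1)=179.8600, V(2,2)=256.3500
  t=1,j=0: stock 110.2200 → up 119.0376 (V=179.8600), down 72.7452 (V=284.2700). Price 182.5037; hedge Δ=-2.2554, bond B=431.0989.
  t=1,j=1: stock 180.3600 → up 194.7888 (V=256.3500), down 119.0376 (V=179.8600). Price 239.4858; hedge Δ=1.0098, bond B=57.3668.
  t=0,j=0: stock 167.0000 → up 180.3600 (V=239.4858), down 110.2200 (V=182.5037). Price 225.0567; hedge Δ=0.8124, bond B=89.3849.
Root portfolio cost Δ·167+B reproduces V0=225.0567.

(0,0): Delta=0.8124 Bond=89.3849
(1,0): Delta=-2.2554 Bond=431.0989
(1,1): Delta=1.0098 Bond=57.3668
V0=225.0567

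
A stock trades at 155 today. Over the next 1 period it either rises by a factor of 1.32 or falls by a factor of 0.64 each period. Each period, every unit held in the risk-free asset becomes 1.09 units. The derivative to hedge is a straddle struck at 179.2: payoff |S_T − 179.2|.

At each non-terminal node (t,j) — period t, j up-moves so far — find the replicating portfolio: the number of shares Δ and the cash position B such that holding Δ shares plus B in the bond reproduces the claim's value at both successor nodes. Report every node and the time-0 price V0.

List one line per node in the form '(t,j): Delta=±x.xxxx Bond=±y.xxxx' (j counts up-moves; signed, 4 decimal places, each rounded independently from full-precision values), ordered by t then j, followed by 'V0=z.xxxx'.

Since d<R<u, set p* = (R−d)/(u−d) = 0.6618; price each node as the discounted p*-expectation of its children.
At expiry t=1: V(1,0)=80.0000, V(1,1)=25.4000
  t=0,j=0: stock 155.0000 → up 204.6000 (V=25.4000), down 99.2000 (V=80.0000). Price 40.2455; hedge Δ=-0.5180, bond B=120.5397.
Root portfolio cost Δ·155+B reproduces V0=40.2455.

(0,0): Delta=-0.5180 Bond=120.5397
V0=40.2455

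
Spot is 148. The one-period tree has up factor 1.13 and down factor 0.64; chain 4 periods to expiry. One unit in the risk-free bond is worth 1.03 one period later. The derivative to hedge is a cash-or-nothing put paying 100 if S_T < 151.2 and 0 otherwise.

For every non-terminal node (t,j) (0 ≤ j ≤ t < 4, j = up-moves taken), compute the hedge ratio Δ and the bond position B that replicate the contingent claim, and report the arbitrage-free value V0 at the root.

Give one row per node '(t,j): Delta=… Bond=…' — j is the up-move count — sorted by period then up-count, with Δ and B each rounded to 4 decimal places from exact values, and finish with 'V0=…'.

(0,0): Delta=-0.6363 Bond=147.3601
(1,0): Delta=0.0000 Bond=91.5142
(1,1): Delta=-0.7287 Bond=167.2339
(2,0): Delta=0.0000 Bond=94.2596
(2,1): Delta=0.0000 Bond=94.2596
(2,2): Delta=-0.8345 Bond=192.2487
(3,0): Delta=0.0000 Bond=97.0874
(3,1): Delta=0.0000 Bond=97.0874
(3,2): Delta=0.0000 Bond=97.0874
(3,3): Delta=-0.9557 Bond=223.8954
V0=53.1933

No-arbitrage ⇒ martingale measure with p* = (R−d)/(u−d) = 0.7959.
Payoff layer (t=4): V(4,0)=100.0000, V(4,1)=100.0000, V(4,2)=100.0000, V(4,3)=100.0000, V(4,4)=0.0000
  t=3,j=0: stock 38.7973 → up 43.8410 (V=100.0000), down 24.8303 (V=100.0000). Price 97.0874; hedge Δ=0.0000, bond B=97.0874.
  t=3,j=1: stock 68.5015 → up 77.4067 (V=100.0000), down 43.8410 (V=100.0000). Price 97.0874; hedge Δ=0.0000, bond B=97.0874.
  t=3,j=2: stock 120.9480 → up 136.6712 (V=100.0000), down 77.4067 (V=100.0000). Price 97.0874; hedge Δ=0.0000, bond B=97.0874.
  t=3,j=3: stock 213.5488 → up 241.3101 (V=0.0000), down 136.6712 (V=100.0000). Price 19.8138; hedge Δ=-0.9557, bond B=223.8954.
  t=2,j=0: stock 60.6208 → up 68.5015 (V=97.0874), down 38.7973 (V=97.0874). Price 94.2596; hedge Δ=0.0000, bond B=94.2596.
  t=2,j=1: stock 107.0336 → up 120.9480 (V=97.0874), down 68.5015 (V=97.0874). Price 94.2596; hedge Δ=0.0000, bond B=94.2596.
  t=2,j=2: stock 188.9812 → up 213.5488 (V=19.8138), down 120.9480 (V=97.0874). Price 34.5475; hedge Δ=-0.8345, bond B=192.2487.
  t=1,j=0: stock 94.7200 → up 107.0336 (V=94.2596), down 60.6208 (V=94.2596). Price 91.5142; hedge Δ=0.0000, bond B=91.5142.
  t=1,j=1: stock 167.2400 → up 188.9812 (V=34.5475), down 107.0336 (V=94.2596). Price 45.3724; hedge Δ=-0.7287, bond B=167.2339.
  t=0,j=0: stock 148.0000 → up 167.2400 (V=45.3724), down 94.7200 (V=91.5142). Price 53.1933; hedge Δ=-0.6363, bond B=147.3601.
The time-0 hedge costs 53.1933, which is the no-arbitrage price.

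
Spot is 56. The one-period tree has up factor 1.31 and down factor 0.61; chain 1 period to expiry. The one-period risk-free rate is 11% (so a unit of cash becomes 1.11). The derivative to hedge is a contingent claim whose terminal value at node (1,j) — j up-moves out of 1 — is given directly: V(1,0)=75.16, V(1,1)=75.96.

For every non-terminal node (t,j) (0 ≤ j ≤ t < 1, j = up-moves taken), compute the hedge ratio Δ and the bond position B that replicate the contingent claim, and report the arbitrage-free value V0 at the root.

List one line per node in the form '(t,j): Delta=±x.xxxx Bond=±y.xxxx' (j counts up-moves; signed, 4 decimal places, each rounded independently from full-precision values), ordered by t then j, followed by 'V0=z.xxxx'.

(0,0): Delta=0.0204 Bond=67.0837
V0=68.2265

Risk-neutral probability p* = (R−d)/(u−d) = (1.11−0.61)/(1.31−0.61) = 0.7143.
At expiry t=1: V(1,0)=75.1600, V(1,1)=75.9600
(0,0): S=56.0000. Δ = (V_up−V_dn)/(S_up−S_dn) = (75.9600−75.1600)/(73.3600−34.1600) = 0.0204. V = [p*·75.9600 + (1−p*)·75.1600]/1.11 = 68.2265. B = V − Δ·S = 67.0837.
The time-0 hedge costs 68.2265, which is the no-arbitrage price.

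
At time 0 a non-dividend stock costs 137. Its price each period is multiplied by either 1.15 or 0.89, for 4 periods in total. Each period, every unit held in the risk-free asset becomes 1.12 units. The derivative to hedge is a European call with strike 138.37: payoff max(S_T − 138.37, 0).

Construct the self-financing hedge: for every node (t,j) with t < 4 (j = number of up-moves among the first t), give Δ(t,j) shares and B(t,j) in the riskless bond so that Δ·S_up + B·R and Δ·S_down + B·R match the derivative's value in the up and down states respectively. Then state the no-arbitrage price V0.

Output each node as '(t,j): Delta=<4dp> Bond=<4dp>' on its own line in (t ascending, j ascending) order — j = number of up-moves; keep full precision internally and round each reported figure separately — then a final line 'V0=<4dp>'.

(0,0): Delta=0.9800 Bond=-85.0900
(1,0): Delta=0.8514 Bond=-79.6309
(1,1): Delta=0.9929 Bond=-97.3447
(2,0): Delta=0.1440 Bond=-12.4191
(2,1): Delta=0.9228 Bond=-99.1998
(2,2): Delta=1.0000 Bond=-110.3077
(3,0): Delta=0.0000 Bond=0.0000
(3,1): Delta=0.1586 Bond=-15.7237
(3,2): Delta=1.0000 Bond=-123.5446
(3,3): Delta=1.0000 Bond=-123.5446
V0=49.1636

No-arbitrage ⇒ martingale measure with p* = (R−d)/(u−d) = 0.8846.
At expiry t=4: V(4,0)=0.0000, V(4,1)=0.0000, V(4,2)=5.1447, V(4,3)=47.0703, V(4,4)=101.2439
Node (3,0) S=96.5808: V=(p*·0.0000+(1−p*)·0.0000)/1.12=0.0000; Δ=(0.0000−0.0000)/(111.0679−85.9569)=0.0000; B=V−Δ·S=0.0000
Node (3,1) S=124.7954: V=(p*·5.1447+(1−p*)·0.0000)/1.12=4.0634; Δ=(5.1447−0.0000)/(143.5147−111.0679)=0.1586; B=V−Δ·S=-15.7237
Node (3,2) S=161.2524: V=(p*·47.0703+(1−p*)·5.1447)/1.12=37.7078; Δ=(47.0703−5.1447)/(185.4403−143.5147)=1.0000; B=V−Δ·S=-123.5446
Node (3,3) S=208.3599: V=(p*·101.2439+(1−p*)·47.0703)/1.12=84.8152; Δ=(101.2439−47.0703)/(239.6139−185.4403)=1.0000; B=V−Δ·S=-123.5446
Node (2,0) S=108.5177: V=(p*·4.0634+(1−p*)·0.0000)/1.12=3.2094; Δ=(4.0634−0.0000)/(124.7954−96.5808)=0.1440; B=V−Δ·S=-12.4191
Node (2,1) S=140.2195: V=(p*·37.7078+(1−p*)·4.0634)/1.12=30.2016; Δ=(37.7078−4.0634)/(161.2524−124.7954)=0.9228; B=V−Δ·S=-99.1998
Node (2,2) S=181.1825: V=(p*·84.8152+(1−p*)·37.7078)/1.12=70.8748; Δ=(84.8152−37.7078)/(208.3599−161.2524)=1.0000; B=V−Δ·S=-110.3077
Node (1,0) S=121.9300: V=(p*·30.2016+(1−p*)·3.2094)/1.12=24.1849; Δ=(30.2016−3.2094)/(140.2195−108.5177)=0.8514; B=V−Δ·S=-79.6309
Node (1,1) S=157.5500: V=(p*·70.8748+(1−p*)·30.2016)/1.12=59.0908; Δ=(70.8748−30.2016)/(181.1825−140.2195)=0.9929; B=V−Δ·S=-97.3447
Node (0,0) S=137.0000: V=(p*·59.0908+(1−p*)·24.1849)/1.12=49.1636; Δ=(59.0908−24.1849)/(157.5500−121.9300)=0.9800; B=V−Δ·S=-85.0900
Each (Δ,B) replicates both successor values, so the strategy is self-financing and V0 is arbitrage-free.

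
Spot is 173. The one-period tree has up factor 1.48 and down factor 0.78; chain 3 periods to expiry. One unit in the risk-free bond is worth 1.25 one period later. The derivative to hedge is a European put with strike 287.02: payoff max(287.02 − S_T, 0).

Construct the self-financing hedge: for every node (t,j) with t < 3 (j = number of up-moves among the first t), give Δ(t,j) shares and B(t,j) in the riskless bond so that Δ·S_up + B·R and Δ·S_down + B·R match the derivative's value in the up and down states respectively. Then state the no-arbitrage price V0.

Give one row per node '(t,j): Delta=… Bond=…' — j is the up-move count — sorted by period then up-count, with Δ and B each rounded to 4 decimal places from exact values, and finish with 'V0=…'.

Under the risk-neutral measure, an up-move has probability p* = (R−d)/(u−d) = 0.6714 and values discount at R = 1.25.
Payoff layer (t=3): V(3,0)=204.9225, V(3,1)=131.2453, V(3,2)=0.0000, V(3,3)=0.0000
  t=2,j=0: stock 105.2532 → up 155.7747 (V=131.2453), down 82.0975 (V=204.9225). Price 124.3628; hedge Δ=-1.0000, bond B=229.6160.
  t=2,j=1: stock 199.7112 → up 295.5726 (V=0.0000), down 155.7747 (V=131.2453). Price 34.4988; hedge Δ=-0.9388, bond B=221.9920.
  t=2,j=2: stock 378.9392 → up 560.8300 (V=0.0000), down 295.5726 (V=0.0000). Price 0.0000; hedge Δ=0.0000, bond B=0.0000.
  t=1,j=0: stock 134.9400 → up 199.7112 (V=34.4988), down 105.2532 (V=124.3628). Price 51.2204; hedge Δ=-0.9514, bond B=179.5976.
  t=1,j=1: stock 256.0400 → up 378.9392 (V=0.0000), down 199.7112 (V=34.4988). Price 9.0682; hedge Δ=-0.1925, bond B=58.3522.
  t=0,j=0: stock 173.0000 → up 256.0400 (V=9.0682), down 134.9400 (V=51.2204). Price 18.3346; hedge Δ=-0.3481, bond B=78.5520.
Each (Δ,B) replicates both successor values, so the strategy is self-financing and V0 is arbitrage-free.

(0,0): Delta=-0.3481 Bond=78.5520
(1,0): Delta=-0.9514 Bond=179.5976
(1,1): Delta=-0.1925 Bond=58.3522
(2,0): Delta=-1.0000 Bond=229.6160
(2,1): Delta=-0.9388 Bond=221.9920
(2,2): Delta=0.0000 Bond=0.0000
V0=18.3346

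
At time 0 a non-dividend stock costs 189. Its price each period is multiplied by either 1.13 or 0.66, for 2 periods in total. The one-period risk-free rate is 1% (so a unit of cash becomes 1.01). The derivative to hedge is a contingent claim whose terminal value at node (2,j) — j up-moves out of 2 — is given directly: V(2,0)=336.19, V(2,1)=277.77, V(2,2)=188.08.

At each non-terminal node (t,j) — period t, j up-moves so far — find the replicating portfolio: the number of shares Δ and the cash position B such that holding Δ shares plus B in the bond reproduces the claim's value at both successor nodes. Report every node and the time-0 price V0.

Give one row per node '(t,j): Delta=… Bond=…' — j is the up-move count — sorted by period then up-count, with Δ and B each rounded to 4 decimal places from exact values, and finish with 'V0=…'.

The replicating-portfolio and risk-neutral prices coincide; use p* = (1.01−0.66)/(1.13−0.66) = 0.7447 for the latter.
Terminal payoffs: V(2,0)=336.1900, V(2,1)=277.7700, V(2,2)=188.0800
  t=1,j=0: stock 124.7400 → up 140.9562 (V=277.7700), down 82.3284 (V=336.1900). Price 289.7879; hedge Δ=-0.9965, bond B=414.0857.
  t=1,j=1: stock 213.5700 → up 241.3341 (V=188.0800), down 140.9562 (V=277.7700). Price 208.8907; hedge Δ=-0.8935, bond B=399.7205.
  t=0,j=0: stock 189.0000 → up 213.5700 (V=208.8907), down 124.7400 (V=289.7879). Price 227.2725; hedge Δ=-0.9107, bond B=399.3942.
Check: Δ(0,0)·S0 + B(0,0) = 227.2725 = V0.

(0,0): Delta=-0.9107 Bond=399.3942
(1,0): Delta=-0.9965 Bond=414.0857
(1,1): Delta=-0.8935 Bond=399.7205
V0=227.2725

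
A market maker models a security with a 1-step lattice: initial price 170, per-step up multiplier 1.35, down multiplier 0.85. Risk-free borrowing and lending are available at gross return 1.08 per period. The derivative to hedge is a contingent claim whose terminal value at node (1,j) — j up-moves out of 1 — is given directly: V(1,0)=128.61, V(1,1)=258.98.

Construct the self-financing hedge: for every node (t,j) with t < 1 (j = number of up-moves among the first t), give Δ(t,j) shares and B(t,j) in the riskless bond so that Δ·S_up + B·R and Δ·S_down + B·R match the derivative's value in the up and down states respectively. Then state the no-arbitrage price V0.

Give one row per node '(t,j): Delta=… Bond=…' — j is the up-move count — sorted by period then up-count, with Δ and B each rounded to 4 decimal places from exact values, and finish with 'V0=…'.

No-arbitrage ⇒ martingale measure with p* = (R−d)/(u−d) = 0.4600.
At expiry t=1: V(1,0)=128.6100, V(1,1)=258.9800
  t=0,j=0: stock 170.0000 → up 229.5000 (V=258.9800), down 144.5000 (V=128.6100). Price 174.6113; hedge Δ=1.5338, bond B=-86.1287.
The time-0 hedge costs 174.6113, which is the no-arbitrage price.

(0,0): Delta=1.5338 Bond=-86.1287
V0=174.6113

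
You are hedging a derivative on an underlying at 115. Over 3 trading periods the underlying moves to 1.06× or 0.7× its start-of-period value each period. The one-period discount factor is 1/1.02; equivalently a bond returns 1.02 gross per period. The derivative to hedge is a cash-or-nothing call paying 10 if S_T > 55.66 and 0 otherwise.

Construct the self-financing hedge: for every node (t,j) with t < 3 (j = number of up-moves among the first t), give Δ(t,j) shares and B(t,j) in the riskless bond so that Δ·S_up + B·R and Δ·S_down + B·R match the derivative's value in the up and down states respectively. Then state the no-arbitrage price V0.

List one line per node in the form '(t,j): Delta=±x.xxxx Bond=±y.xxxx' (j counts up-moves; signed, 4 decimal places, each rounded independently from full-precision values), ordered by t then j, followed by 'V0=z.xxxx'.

(0,0): Delta=0.0029 Bond=9.0807
(1,0): Delta=0.0376 Bond=6.4671
(1,1): Delta=0.0000 Bond=9.6117
(2,0): Delta=0.4930 Bond=-19.0632
(2,1): Delta=0.0000 Bond=9.8039
(2,2): Delta=0.0000 Bond=9.8039
V0=9.4103

Under the risk-neutral measure, an up-move has probability p* = (R−d)/(u−d) = 0.8889 and values discount at R = 1.02.
At expiry t=3: V(3,0)=0.0000, V(3,1)=10.0000, V(3,2)=10.0000, V(3,3)=10.0000
  t=2,j=0: stock 56.3500 → up 59.7310 (V=10.0000), down 39.4450 (V=0.0000). Price 8.7146; hedge Δ=0.4930, bond B=-19.0632.
  t=2,j=1: stock 85.3300 → up 90.4498 (V=10.0000), down 59.7310 (V=10.0000). Price 9.8039; hedge Δ=0.0000, bond B=9.8039.
  t=2,j=2: stock 129.2140 → up 136.9668 (V=10.0000), down 90.4498 (V=10.0000). Price 9.8039; hedge Δ=0.0000, bond B=9.8039.
  t=1,j=0: stock 80.5000 → up 85.3300 (V=9.8039), down 56.3500 (V=8.7146). Price 9.4930; hedge Δ=0.0376, bond B=6.4671.
  t=1,j=1: stock 121.9000 → up 129.2140 (V=9.8039), down 85.3300 (V=9.8039). Price 9.6117; hedge Δ=0.0000, bond B=9.6117.
  t=0,j=0: stock 115.0000 → up 121.9000 (V=9.6117), down 80.5000 (V=9.4930). Price 9.4103; hedge Δ=0.0029, bond B=9.0807.
Root portfolio cost Δ·115+B reproduces V0=9.4103.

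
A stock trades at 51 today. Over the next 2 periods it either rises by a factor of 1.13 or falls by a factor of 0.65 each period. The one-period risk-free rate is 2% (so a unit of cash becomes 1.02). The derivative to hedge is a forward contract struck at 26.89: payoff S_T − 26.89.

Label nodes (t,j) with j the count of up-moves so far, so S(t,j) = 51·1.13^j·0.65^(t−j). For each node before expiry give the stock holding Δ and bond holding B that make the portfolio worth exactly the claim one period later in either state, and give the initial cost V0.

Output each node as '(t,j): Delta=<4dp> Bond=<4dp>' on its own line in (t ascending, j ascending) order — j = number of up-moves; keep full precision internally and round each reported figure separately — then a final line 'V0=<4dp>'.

Under the risk-neutral measure, an up-move has probability p* = (R−d)/(u−d) = 0.7708 and values discount at R = 1.02.
Terminal values V(2,·): V(2,0)=-5.3425, V(2,1)=10.5695, V(2,2)=38.2319
Node (1,0) S=33.1500: V=(p*·10.5695+(1−p*)·-5.3425)/1.02=6.7873; Δ=(10.5695−-5.3425)/(37.4595−21.5475)=1.0000; B=V−Δ·S=-26.3627
Node (1,1) S=57.6300: V=(p*·38.2319+(1−p*)·10.5695)/1.02=31.2673; Δ=(38.2319−10.5695)/(65.1219−37.4595)=1.0000; B=V−Δ·S=-26.3627
Node (0,0) S=51.0000: V=(p*·31.2673+(1−p*)·6.7873)/1.02=25.1542; Δ=(31.2673−6.7873)/(57.6300−33.1500)=1.0000; B=V−Δ·S=-25.8458
Each (Δ,B) replicates both successor values, so the strategy is self-financing and V0 is arbitrage-free.

(0,0): Delta=1.0000 Bond=-25.8458
(1,0): Delta=1.0000 Bond=-26.3627
(1,1): Delta=1.0000 Bond=-26.3627
V0=25.1542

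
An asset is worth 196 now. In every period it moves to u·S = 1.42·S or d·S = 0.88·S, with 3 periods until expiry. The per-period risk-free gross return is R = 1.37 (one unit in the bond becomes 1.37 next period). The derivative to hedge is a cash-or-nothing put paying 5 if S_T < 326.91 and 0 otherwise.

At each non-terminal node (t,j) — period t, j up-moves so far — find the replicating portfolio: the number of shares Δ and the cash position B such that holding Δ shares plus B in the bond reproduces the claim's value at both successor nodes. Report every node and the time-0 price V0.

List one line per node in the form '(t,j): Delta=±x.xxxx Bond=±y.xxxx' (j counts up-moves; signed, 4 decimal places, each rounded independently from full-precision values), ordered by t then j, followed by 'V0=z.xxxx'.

Since d<R<u, set p* = (R−d)/(u−d) = 0.9074; price each node as the discounted p*-expectation of its children.
Terminal values V(3,·): V(3,0)=5.0000, V(3,1)=5.0000, V(3,2)=0.0000, V(3,3)=0.0000
  t=2,j=0: stock 151.7824 → up 215.5310 (V=5.0000), down 133.5685 (V=5.0000). Price 3.6496; hedge Δ=0.0000, bond B=3.6496.
  t=2,j=1: stock 244.9216 → up 347.7887 (V=0.0000), down 215.5310 (V=5.0000). Price 0.3379; hedge Δ=-0.0378, bond B=9.5972.
  t=2,j=2: stock 395.2144 → up 561.2044 (V=0.0000), down 347.7887 (V=0.0000). Price 0.0000; hedge Δ=0.0000, bond B=0.0000.
  t=1,j=0: stock 172.4800 → up 244.9216 (V=0.3379), down 151.7824 (V=3.6496). Price 0.4705; hedge Δ=-0.0356, bond B=6.6033.
  t=1,j=1: stock 278.3200 → up 395.2144 (V=0.0000), down 244.9216 (V=0.3379). Price 0.0228; hedge Δ=-0.0022, bond B=0.6486.
  t=0,j=0: stock 196.0000 → up 278.3200 (V=0.0228), down 172.4800 (V=0.4705). Price 0.0469; hedge Δ=-0.0042, bond B=0.8759.
Root portfolio cost Δ·196+B reproduces V0=0.0469.

(0,0): Delta=-0.0042 Bond=0.8759
(1,0): Delta=-0.0356 Bond=6.6033
(1,1): Delta=-0.0022 Bond=0.6486
(2,0): Delta=0.0000 Bond=3.6496
(2,1): Delta=-0.0378 Bond=9.5972
(2,2): Delta=0.0000 Bond=0.0000
V0=0.0469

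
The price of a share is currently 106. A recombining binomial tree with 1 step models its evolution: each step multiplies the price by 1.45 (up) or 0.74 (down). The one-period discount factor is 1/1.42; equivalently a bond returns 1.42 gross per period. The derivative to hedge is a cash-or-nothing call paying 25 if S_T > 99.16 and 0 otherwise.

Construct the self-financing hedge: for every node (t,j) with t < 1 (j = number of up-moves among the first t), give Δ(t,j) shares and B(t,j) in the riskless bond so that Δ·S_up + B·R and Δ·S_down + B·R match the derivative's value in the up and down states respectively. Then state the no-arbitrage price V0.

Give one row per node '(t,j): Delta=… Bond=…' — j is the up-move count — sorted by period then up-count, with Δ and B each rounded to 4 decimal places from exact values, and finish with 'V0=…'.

Under the risk-neutral measure, an up-move has probability p* = (R−d)/(u−d) = 0.9577 and values discount at R = 1.42.
Terminal payoffs: V(1,0)=0.0000, V(1,1)=25.0000
  t=0,j=0: stock 106.0000 → up 153.7000 (V=25.0000), down 78.4400 (V=0.0000). Price 16.8617; hedge Δ=0.3322, bond B=-18.3495.
Check: Δ(0,0)·S0 + B(0,0) = 16.8617 = V0.

(0,0): Delta=0.3322 Bond=-18.3495
V0=16.8617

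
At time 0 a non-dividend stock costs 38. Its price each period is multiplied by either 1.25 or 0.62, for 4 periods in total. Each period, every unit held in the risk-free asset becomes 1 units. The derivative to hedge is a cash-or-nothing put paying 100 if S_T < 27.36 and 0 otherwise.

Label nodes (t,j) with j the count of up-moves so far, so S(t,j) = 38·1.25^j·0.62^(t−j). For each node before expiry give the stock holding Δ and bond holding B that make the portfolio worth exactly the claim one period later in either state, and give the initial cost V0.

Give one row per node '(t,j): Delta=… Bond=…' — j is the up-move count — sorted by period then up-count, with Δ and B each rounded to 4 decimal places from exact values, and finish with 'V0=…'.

(0,0): Delta=-1.8092 Bond=120.6797
(1,0): Delta=-2.4512 Bond=135.8045
(1,1): Delta=-1.5997 Bond=110.7292
(2,0): Delta=0.0000 Bond=100.0000
(2,1): Delta=-3.2510 Bond=159.3600
(2,2): Delta=-1.0609 Bond=78.7352
(3,0): Delta=0.0000 Bond=100.0000
(3,1): Delta=0.0000 Bond=100.0000
(3,2): Delta=-4.3119 Bond=198.4127
(3,3): Delta=0.0000 Bond=0.0000
V0=51.9307

Risk-neutral probability p* = (R−d)/(u−d) = (1−0.62)/(1.25−0.62) = 0.6032.
Terminal values V(4,·): V(4,0)=100.0000, V(4,1)=100.0000, V(4,2)=100.0000, V(4,3)=0.0000, V(4,4)=0.0000
(3,0): S=9.0565. Δ = (V_up−V_dn)/(S_up−S_dn) = (100.0000−100.0000)/(11.3206−5.6150) = 0.0000. V = [p*·100.0000 + (1−p*)·100.0000]/1 = 100.0000. B = V − Δ·S = 100.0000.
(3,1): S=18.2590. Δ = (V_up−V_dn)/(S_up−S_dn) = (100.0000−100.0000)/(22.8238−11.3206) = 0.0000. V = [p*·100.0000 + (1−p*)·100.0000]/1 = 100.0000. B = V − Δ·S = 100.0000.
(3,2): S=36.8125. Δ = (V_up−V_dn)/(S_up−S_dn) = (0.0000−100.0000)/(46.0156−22.8238) = -4.3119. V = [p*·0.0000 + (1−p*)·100.0000]/1 = 39.6825. B = V − Δ·S = 198.4127.
(3,3): S=74.2188. Δ = (V_up−V_dn)/(S_up−S_dn) = (0.0000−0.0000)/(92.7734−46.0156) = 0.0000. V = [p*·0.0000 + (1−p*)·0.0000]/1 = 0.0000. B = V − Δ·S = 0.0000.
(2,0): S=14.6072. Δ = (V_up−V_dn)/(S_up−S_dn) = (100.0000−100.0000)/(18.2590−9.0565) = 0.0000. V = [p*·100.0000 + (1−p*)·100.0000]/1 = 100.0000. B = V − Δ·S = 100.0000.
(2,1): S=29.4500. Δ = (V_up−V_dn)/(S_up−S_dn) = (39.6825−100.0000)/(36.8125−18.2590) = -3.2510. V = [p*·39.6825 + (1−p*)·100.0000]/1 = 63.6180. B = V − Δ·S = 159.3600.
(2,2): S=59.3750. Δ = (V_up−V_dn)/(S_up−S_dn) = (0.0000−39.6825)/(74.2188−36.8125) = -1.0609. V = [p*·0.0000 + (1−p*)·39.6825]/1 = 15.7470. B = V − Δ·S = 78.7352.
(1,0): S=23.5600. Δ = (V_up−V_dn)/(S_up−S_dn) = (63.6180−100.0000)/(29.4500−14.6072) = -2.4512. V = [p*·63.6180 + (1−p*)·100.0000]/1 = 78.0553. B = V − Δ·S = 135.8045.
(1,1): S=47.5000. Δ = (V_up−V_dn)/(S_up−S_dn) = (15.7470−63.6180)/(59.3750−29.4500) = -1.5997. V = [p*·15.7470 + (1−p*)·63.6180]/1 = 34.7435. B = V − Δ·S = 110.7292.
(0,0): S=38.0000. Δ = (V_up−V_dn)/(S_up−S_dn) = (34.7435−78.0553)/(47.5000−23.5600) = -1.8092. V = [p*·34.7435 + (1−p*)·78.0553]/1 = 51.9307. B = V − Δ·S = 120.6797.
Self-financing check: at every node Δ·S+B equals the discounted successor values.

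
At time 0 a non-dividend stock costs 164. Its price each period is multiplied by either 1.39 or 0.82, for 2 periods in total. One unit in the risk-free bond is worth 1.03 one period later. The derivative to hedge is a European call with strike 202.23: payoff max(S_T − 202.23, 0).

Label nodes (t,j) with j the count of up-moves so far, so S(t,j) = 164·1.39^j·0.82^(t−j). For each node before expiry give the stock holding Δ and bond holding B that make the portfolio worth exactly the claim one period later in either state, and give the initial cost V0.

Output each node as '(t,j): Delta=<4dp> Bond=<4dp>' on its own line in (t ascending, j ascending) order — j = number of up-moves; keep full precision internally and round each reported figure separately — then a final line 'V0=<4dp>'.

(0,0): Delta=0.4386 Bond=-57.2696
(1,0): Delta=0.0000 Bond=0.0000
(1,1): Delta=0.8822 Bond=-160.1094
V0=14.6666

Under the risk-neutral measure, an up-move has probability p* = (R−d)/(u−d) = 0.3684 and values discount at R = 1.03.
At expiry t=2: V(2,0)=0.0000, V(2,1)=0.0000, V(2,2)=114.6344
Node (1,0) S=134.4800: V=(p*·0.0000+(1−p*)·0.0000)/1.03=0.0000; Δ=(0.0000−0.0000)/(186.9272−110.2736)=0.0000; B=V−Δ·S=0.0000
Node (1,1) S=227.9600: V=(p*·114.6344+(1−p*)·0.0000)/1.03=41.0036; Δ=(114.6344−0.0000)/(316.8644−186.9272)=0.8822; B=V−Δ·S=-160.1094
Node (0,0) S=164.0000: V=(p*·41.0036+(1−p*)·0.0000)/1.03=14.6666; Δ=(41.0036−0.0000)/(227.9600−134.4800)=0.4386; B=V−Δ·S=-57.2696
The time-0 hedge costs 14.6666, which is the no-arbitrage price.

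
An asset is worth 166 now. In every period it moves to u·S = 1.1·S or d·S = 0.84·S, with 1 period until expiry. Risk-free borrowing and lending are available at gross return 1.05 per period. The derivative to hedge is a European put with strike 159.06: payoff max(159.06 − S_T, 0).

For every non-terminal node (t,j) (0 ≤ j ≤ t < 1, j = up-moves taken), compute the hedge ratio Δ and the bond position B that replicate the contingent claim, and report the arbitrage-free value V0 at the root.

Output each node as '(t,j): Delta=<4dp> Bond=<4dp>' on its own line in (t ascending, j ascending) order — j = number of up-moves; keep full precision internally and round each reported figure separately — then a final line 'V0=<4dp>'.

(0,0): Delta=-0.4546 Bond=79.0549
V0=3.5934

Under the risk-neutral measure, an up-move has probability p* = (R−d)/(u−d) = 0.8077 and values discount at R = 1.05.
Terminal values V(1,·): V(1,0)=19.6200, V(1,1)=0.0000
(0,0): S=166.0000. Δ = (V_up−V_dn)/(S_up−S_dn) = (0.0000−19.6200)/(182.6000−139.4400) = -0.4546. V = [p*·0.0000 + (1−p*)·19.6200]/1.05 = 3.5934. B = V − Δ·S = 79.0549.
The time-0 hedge costs 3.5934, which is the no-arbitrage price.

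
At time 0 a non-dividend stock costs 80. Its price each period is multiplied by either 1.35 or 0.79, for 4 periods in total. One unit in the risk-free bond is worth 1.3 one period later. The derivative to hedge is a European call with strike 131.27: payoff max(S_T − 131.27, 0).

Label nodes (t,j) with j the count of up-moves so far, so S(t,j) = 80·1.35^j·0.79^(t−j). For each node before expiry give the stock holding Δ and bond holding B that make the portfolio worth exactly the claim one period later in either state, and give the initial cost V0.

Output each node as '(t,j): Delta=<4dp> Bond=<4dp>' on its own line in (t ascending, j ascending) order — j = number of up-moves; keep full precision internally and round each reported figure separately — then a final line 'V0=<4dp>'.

The replicating-portfolio and risk-neutral prices coincide; use p* = (1.3−0.79)/(1.35−0.79) = 0.9107 for the latter.
At expiry t=4: V(4,0)=0.0000, V(4,1)=0.0000, V(4,2)=0.0000, V(4,3)=24.2257, V(4,4)=134.4505
  t=3,j=0: stock 39.4431 → up 53.2482 (V=0.0000), down 31.1601 (V=0.0000). Price 0.0000; hedge Δ=0.0000, bond B=0.0000.
  t=3,j=1: stock 67.4028 → up 90.9938 (V=0.0000), down 53.2482 (V=0.0000). Price 0.0000; hedge Δ=0.0000, bond B=0.0000.
  t=3,j=2: stock 115.1820 → up 155.4957 (V=24.2257), down 90.9938 (V=0.0000). Price 16.9713; hedge Δ=0.3756, bond B=-26.2889.
  t=3,j=3: stock 196.8300 → up 265.7205 (V=134.4505), down 155.4957 (V=24.2257). Price 95.8531; hedge Δ=1.0000, bond B=-100.9769.
  t=2,j=0: stock 49.9280 → up 67.4028 (V=0.0000), down 39.4431 (V=0.0000). Price 0.0000; hedge Δ=0.0000, bond B=0.0000.
  t=2,j=1: stock 85.3200 → up 115.1820 (V=16.9713), down 67.4028 (V=0.0000). Price 11.8892; hedge Δ=0.3552, bond B=-18.4167.
  t=2,j=2: stock 145.8000 → up 196.8300 (V=95.8531), down 115.1820 (V=16.9713). Price 68.3154; hedge Δ=0.9661, bond B=-72.5449.
  t=1,j=0: stock 63.2000 → up 85.3200 (V=11.8892), down 49.9280 (V=0.0000). Price 8.3290; hedge Δ=0.3359, bond B=-12.9018.
  t=1,j=1: stock 108.0000 → up 145.8000 (V=68.3154), down 85.3200 (V=11.8892). Price 48.6749; hedge Δ=0.9330, bond B=-52.0862.
  t=0,j=0: stock 80.0000 → up 108.0000 (V=48.6749), down 63.2000 (V=8.3290). Price 34.6712; hedge Δ=0.9006, bond B=-37.3750.
Each (Δ,B) replicates both successor values, so the strategy is self-financing and V0 is arbitrage-free.

(0,0): Delta=0.9006 Bond=-37.3750
(1,0): Delta=0.3359 Bond=-12.9018
(1,1): Delta=0.9330 Bond=-52.0862
(2,0): Delta=0.0000 Bond=0.0000
(2,1): Delta=0.3552 Bond=-18.4167
(2,2): Delta=0.9661 Bond=-72.5449
(3,0): Delta=0.0000 Bond=0.0000
(3,1): Delta=0.0000 Bond=0.0000
(3,2): Delta=0.3756 Bond=-26.2889
(3,3): Delta=1.0000 Bond=-100.9769
V0=34.6712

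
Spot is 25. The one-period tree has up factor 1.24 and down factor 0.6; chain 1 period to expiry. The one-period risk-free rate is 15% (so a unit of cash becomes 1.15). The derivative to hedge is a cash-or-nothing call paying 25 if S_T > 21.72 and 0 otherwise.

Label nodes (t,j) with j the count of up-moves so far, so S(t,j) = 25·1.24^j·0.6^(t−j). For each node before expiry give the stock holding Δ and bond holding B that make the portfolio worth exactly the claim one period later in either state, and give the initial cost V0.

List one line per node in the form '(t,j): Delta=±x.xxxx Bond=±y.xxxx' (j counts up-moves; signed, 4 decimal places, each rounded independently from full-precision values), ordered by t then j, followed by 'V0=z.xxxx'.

The replicating-portfolio and risk-neutral prices coincide; use p* = (1.15−0.6)/(1.24−0.6) = 0.8594 for the latter.
Terminal values V(1,·): V(1,0)=0.0000, V(1,1)=25.0000
  t=0,j=0: stock 25.0000 → up 31.0000 (V=25.0000), down 15.0000 (V=0.0000). Price 18.6821; hedge Δ=1.5625, bond B=-20.3804.
The time-0 hedge costs 18.6821, which is the no-arbitrage price.

(0,0): Delta=1.5625 Bond=-20.3804
V0=18.6821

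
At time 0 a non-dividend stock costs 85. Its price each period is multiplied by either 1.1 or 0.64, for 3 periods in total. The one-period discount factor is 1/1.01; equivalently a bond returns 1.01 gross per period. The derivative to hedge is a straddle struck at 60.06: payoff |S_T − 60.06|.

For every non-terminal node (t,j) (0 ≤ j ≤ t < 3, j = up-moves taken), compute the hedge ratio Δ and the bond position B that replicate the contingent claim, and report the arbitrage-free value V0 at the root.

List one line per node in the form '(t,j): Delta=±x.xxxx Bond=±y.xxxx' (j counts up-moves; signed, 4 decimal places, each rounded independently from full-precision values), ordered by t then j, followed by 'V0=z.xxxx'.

No-arbitrage ⇒ martingale measure with p* = (R−d)/(u−d) = 0.8043.
Terminal values V(3,·): V(3,0)=37.7778, V(3,1)=21.7624, V(3,2)=5.7640, V(3,3)=53.0750
(2,0): S=34.8160. Δ = (V_up−V_dn)/(S_up−S_dn) = (21.7624−37.7778)/(38.2976−22.2822) = -1.0000. V = [p*·21.7624 + (1−p*)·37.7778]/1.01 = 24.6493. B = V − Δ·S = 59.4653.
(2,1): S=59.8400. Δ = (V_up−V_dn)/(S_up−S_dn) = (5.7640−21.7624)/(65.8240−38.2976) = -0.5812. V = [p*·5.7640 + (1−p*)·21.7624]/1.01 = 8.8061. B = V − Δ·S = 43.5852.
(2,2): S=102.8500. Δ = (V_up−V_dn)/(S_up−S_dn) = (53.0750−5.7640)/(113.1350−65.8240) = 1.0000. V = [p*·53.0750 + (1−p*)·5.7640]/1.01 = 43.3847. B = V − Δ·S = -59.4653.
(1,0): S=54.4000. Δ = (V_up−V_dn)/(S_up−S_dn) = (8.8061−24.6493)/(59.8400−34.8160) = -0.6331. V = [p*·8.8061 + (1−p*)·24.6493]/1.01 = 11.7880. B = V − Δ·S = 46.2299.
(1,1): S=93.5000. Δ = (V_up−V_dn)/(S_up−S_dn) = (43.3847−8.8061)/(102.8500−59.8400) = 0.8040. V = [p*·43.3847 + (1−p*)·8.8061]/1.01 = 36.2567. B = V − Δ·S = -38.9141.
(0,0): S=85.0000. Δ = (V_up−V_dn)/(S_up−S_dn) = (36.2567−11.7880)/(93.5000−54.4000) = 0.6258. V = [p*·36.2567 + (1−p*)·11.7880]/1.01 = 31.1578. B = V − Δ·S = -22.0352.
Each (Δ,B) replicates both successor values, so the strategy is self-financing and V0 is arbitrage-free.

(0,0): Delta=0.6258 Bond=-22.0352
(1,0): Delta=-0.6331 Bond=46.2299
(1,1): Delta=0.8040 Bond=-38.9141
(2,0): Delta=-1.0000 Bond=59.4653
(2,1): Delta=-0.5812 Bond=43.5852
(2,2): Delta=1.0000 Bond=-59.4653
V0=31.1578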